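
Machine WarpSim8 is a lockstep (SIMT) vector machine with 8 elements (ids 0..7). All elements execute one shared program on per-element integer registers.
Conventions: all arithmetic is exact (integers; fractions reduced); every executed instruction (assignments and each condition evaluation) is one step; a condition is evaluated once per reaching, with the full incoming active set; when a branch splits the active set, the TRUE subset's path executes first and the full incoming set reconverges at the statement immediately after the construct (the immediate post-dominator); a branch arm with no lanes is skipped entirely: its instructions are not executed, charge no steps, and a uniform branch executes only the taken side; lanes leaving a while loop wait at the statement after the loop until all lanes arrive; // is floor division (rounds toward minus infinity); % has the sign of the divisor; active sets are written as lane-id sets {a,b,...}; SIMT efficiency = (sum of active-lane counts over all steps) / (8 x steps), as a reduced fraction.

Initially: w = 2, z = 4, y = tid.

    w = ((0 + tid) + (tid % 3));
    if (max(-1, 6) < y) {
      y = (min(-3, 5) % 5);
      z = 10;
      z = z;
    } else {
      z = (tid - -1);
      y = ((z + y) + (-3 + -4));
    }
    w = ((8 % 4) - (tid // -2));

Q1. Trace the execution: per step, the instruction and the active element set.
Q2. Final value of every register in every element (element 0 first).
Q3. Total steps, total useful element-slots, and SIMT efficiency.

step 0: w <- ((0 + tid) + (tid % 3)) {0,1,2,3,4,5,6,7}
step 1: eval (max(-1, 6) < y)        {0,1,2,3,4,5,6,7}
step 2: y <- (min(-3, 5) % 5)        {7}
step 3: z <- 10                      {7}
step 4: z <- z                       {7}
step 5: z <- (tid - -1)              {0,1,2,3,4,5,6}
step 6: y <- ((z + y) + (-3 + -4))   {0,1,2,3,4,5,6}
step 7: w <- ((8 % 4) - (tid // -2)) {0,1,2,3,4,5,6,7}

Answer: 8 steps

w: 0,1,1,2,2,3,3,4
z: 1,2,3,4,5,6,7,10
y: -6,-4,-2,0,2,4,6,2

steps = 8; useful = 41; efficiency = 41/64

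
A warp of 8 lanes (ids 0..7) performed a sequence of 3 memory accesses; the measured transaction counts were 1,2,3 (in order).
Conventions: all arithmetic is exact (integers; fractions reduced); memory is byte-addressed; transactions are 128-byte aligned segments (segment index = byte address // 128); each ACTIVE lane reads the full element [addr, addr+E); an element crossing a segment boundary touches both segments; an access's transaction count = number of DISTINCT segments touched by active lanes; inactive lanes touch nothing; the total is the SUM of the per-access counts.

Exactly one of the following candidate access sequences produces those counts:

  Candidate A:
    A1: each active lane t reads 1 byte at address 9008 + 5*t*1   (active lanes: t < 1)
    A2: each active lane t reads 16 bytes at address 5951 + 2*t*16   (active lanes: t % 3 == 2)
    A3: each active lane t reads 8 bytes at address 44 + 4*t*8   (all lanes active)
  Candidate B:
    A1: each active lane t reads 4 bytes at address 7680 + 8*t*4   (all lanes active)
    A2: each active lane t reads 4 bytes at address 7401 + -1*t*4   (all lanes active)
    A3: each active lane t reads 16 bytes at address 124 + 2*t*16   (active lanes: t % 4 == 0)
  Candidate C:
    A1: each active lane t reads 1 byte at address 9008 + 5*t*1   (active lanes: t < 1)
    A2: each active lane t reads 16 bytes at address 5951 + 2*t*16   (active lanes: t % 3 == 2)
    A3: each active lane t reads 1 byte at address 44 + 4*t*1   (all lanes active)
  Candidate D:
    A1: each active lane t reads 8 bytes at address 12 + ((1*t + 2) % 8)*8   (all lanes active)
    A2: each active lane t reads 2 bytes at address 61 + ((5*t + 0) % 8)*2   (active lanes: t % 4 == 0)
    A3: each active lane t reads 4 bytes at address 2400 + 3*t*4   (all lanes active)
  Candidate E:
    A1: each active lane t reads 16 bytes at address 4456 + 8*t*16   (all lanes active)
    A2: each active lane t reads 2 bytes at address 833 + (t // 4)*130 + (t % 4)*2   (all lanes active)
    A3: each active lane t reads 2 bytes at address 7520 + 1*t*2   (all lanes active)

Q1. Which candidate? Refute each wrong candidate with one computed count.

B: A1 gives 2 transactions, not 1
C: A3 gives 1 transaction, not 3
D: A2 gives 1 transaction, not 2
E: A1 gives 8 transactions, not 1
A: all counts match (1,2,3)

Answer: A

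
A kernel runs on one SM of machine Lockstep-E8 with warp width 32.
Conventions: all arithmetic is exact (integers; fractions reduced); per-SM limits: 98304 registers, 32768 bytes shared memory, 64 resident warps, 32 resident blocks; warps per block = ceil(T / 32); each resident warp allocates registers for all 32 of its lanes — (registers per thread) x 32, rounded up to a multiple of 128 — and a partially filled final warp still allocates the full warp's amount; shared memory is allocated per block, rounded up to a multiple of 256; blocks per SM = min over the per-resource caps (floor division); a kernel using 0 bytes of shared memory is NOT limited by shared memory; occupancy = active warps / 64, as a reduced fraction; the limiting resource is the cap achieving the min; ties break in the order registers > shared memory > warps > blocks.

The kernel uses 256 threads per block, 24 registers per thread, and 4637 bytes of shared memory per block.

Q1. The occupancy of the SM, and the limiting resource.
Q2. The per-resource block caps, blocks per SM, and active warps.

Answer: occupancy 3/4, limited by shared memory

registers: 16 blocks
shared memory: 6 blocks
warps: 8 blocks
blocks: 32 blocks

Answer: 6 blocks, 48 active warps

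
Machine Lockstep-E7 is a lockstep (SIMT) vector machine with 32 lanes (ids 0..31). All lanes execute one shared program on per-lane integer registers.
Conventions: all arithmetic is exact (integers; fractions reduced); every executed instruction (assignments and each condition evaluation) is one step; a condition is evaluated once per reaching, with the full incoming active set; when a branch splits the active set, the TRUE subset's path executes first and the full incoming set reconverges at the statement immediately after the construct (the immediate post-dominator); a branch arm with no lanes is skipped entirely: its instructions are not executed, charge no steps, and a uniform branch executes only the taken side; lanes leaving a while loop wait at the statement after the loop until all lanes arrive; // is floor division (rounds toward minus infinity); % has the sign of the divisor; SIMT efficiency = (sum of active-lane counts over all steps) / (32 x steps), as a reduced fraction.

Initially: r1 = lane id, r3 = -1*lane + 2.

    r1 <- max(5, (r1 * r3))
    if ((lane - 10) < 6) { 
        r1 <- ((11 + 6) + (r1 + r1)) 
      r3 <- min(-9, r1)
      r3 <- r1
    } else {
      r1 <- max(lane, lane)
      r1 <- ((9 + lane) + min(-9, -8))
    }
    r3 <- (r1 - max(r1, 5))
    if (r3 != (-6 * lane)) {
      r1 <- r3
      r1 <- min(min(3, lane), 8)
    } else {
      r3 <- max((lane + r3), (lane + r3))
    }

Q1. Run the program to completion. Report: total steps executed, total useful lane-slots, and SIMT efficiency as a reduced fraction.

Answer: 12 steps, 271 useful, 271/384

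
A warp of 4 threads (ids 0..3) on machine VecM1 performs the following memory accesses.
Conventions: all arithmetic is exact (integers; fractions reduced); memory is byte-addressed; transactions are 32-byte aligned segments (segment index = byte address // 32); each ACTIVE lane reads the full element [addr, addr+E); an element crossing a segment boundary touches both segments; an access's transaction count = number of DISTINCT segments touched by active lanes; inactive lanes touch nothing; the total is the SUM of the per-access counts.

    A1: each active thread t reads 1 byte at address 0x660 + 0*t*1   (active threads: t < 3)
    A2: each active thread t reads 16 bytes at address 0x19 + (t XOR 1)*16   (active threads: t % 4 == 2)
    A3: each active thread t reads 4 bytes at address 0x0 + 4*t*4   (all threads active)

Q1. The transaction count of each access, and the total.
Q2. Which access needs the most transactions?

A1: 1 transaction
A2: 1 transaction
A3: 2 transactions

Answer: 1,1,2; total 4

Answer: A3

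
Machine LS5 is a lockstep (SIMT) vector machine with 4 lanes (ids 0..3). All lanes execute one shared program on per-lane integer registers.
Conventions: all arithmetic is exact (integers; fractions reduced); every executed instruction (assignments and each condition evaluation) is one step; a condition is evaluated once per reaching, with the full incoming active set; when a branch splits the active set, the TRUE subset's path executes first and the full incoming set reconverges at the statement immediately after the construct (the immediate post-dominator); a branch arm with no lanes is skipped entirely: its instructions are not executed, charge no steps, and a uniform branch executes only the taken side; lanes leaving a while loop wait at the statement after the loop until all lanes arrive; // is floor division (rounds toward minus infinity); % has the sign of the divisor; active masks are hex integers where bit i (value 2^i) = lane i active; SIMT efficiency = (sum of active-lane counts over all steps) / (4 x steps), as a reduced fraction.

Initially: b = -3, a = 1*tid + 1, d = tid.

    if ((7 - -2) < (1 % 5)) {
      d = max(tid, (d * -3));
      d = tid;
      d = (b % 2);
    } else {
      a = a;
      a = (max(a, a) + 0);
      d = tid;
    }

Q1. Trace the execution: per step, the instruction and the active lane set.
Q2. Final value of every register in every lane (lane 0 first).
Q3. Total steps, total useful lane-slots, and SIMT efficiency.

step 0: eval ((7 - -2) < (1 % 5))    0xf
step 1: a <- a                       0xf
step 2: a <- (max(a, a) + 0)         0xf
step 3: d <- tid                     0xf

Answer: 4 steps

b: -3,-3,-3,-3
a: 1,2,3,4
d: 0,1,2,3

steps = 4; useful = 16; efficiency = 16/16 = 1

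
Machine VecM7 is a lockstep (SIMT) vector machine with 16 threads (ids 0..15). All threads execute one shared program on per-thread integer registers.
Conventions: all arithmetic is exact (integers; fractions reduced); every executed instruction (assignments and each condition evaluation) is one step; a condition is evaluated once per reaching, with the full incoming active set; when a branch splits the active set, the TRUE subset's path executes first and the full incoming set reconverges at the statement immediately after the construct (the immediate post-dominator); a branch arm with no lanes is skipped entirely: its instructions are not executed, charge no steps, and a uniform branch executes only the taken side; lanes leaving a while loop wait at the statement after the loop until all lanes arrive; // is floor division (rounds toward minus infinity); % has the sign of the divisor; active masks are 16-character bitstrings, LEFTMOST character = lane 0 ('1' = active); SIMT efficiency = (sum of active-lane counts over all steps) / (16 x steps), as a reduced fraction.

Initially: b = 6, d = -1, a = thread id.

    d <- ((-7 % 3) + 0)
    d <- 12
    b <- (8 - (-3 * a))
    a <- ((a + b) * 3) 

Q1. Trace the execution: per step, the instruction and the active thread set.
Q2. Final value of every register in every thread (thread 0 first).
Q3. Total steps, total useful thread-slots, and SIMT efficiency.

step 0: d <- ((-7 % 3) + 0)          1111111111111111
step 1: d <- 12                      1111111111111111
step 2: b <- (8 - (-3 * a))          1111111111111111
step 3: a <- ((a + b) * 3)           1111111111111111

Answer: 4 steps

b: 8,11,14,17,20,23,26,29,32,35,38,41,44,47,50,53
d: 12,12,12,12,12,12,12,12,12,12,12,12,12,12,12,12
a: 24,36,48,60,72,84,96,108,120,132,144,156,168,180,192,204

steps = 4; useful = 64; efficiency = 64/64 = 1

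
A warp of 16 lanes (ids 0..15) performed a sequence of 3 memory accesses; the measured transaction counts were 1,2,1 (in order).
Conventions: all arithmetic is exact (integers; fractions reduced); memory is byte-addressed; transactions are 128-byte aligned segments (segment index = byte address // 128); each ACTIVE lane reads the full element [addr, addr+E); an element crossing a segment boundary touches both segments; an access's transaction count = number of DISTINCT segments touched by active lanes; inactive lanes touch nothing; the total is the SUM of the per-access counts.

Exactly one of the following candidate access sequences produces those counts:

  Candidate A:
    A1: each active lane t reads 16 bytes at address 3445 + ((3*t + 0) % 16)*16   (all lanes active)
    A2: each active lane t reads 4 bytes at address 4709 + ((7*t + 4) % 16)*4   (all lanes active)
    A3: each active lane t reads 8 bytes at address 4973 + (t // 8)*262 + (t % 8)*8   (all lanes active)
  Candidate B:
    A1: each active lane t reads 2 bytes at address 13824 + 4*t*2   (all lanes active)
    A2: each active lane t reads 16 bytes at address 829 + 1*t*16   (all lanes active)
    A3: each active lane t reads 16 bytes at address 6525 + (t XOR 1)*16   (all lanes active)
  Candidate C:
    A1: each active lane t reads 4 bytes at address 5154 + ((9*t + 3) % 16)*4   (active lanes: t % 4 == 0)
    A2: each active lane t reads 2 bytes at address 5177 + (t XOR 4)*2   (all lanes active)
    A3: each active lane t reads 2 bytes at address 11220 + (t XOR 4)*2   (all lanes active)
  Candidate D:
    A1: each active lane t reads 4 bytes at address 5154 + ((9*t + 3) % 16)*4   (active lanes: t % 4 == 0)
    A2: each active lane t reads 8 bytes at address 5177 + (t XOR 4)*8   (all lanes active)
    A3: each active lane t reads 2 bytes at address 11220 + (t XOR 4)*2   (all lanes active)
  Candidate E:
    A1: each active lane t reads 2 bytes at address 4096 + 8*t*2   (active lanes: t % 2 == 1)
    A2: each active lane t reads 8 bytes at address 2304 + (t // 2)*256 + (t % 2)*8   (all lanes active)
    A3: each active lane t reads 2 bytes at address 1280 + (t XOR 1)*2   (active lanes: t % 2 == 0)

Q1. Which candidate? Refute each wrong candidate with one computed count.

A: A1 gives 3 transactions, not 1
B: A2 gives 3 transactions, not 2
C: A2 gives 1 transaction, not 2
E: A1 gives 2 transactions, not 1
D: all counts match (1,2,1)

Answer: D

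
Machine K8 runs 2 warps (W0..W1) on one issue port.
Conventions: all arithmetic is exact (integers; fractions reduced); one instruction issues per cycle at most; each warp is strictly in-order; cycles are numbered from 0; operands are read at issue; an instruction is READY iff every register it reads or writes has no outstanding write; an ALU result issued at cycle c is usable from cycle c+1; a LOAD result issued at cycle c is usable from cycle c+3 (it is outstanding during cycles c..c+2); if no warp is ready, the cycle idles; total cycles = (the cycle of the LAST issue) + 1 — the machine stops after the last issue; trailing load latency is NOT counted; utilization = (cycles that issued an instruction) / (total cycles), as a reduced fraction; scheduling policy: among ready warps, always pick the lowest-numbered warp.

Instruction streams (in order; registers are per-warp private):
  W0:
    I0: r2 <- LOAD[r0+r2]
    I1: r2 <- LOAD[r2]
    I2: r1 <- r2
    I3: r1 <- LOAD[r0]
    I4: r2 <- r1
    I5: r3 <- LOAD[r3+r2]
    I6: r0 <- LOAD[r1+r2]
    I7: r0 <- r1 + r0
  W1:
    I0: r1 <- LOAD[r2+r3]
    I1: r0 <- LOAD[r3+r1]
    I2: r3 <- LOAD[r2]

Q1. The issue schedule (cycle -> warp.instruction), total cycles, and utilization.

cycle 0: W0.I0
cycle 1: W1.I0
cycle 2: idle
cycle 3: W0.I1
cycle 4: W1.I1
cycle 5: W1.I2
cycle 6: W0.I2
cycle 7: W0.I3
cycle 8: idle
cycle 9: idle
cycle 10: W0.I4
cycle 11: W0.I5
cycle 12: W0.I6
cycle 13: idle
cycle 14: idle
cycle 15: W0.I7

Answer: 16 cycles, utilization 11/16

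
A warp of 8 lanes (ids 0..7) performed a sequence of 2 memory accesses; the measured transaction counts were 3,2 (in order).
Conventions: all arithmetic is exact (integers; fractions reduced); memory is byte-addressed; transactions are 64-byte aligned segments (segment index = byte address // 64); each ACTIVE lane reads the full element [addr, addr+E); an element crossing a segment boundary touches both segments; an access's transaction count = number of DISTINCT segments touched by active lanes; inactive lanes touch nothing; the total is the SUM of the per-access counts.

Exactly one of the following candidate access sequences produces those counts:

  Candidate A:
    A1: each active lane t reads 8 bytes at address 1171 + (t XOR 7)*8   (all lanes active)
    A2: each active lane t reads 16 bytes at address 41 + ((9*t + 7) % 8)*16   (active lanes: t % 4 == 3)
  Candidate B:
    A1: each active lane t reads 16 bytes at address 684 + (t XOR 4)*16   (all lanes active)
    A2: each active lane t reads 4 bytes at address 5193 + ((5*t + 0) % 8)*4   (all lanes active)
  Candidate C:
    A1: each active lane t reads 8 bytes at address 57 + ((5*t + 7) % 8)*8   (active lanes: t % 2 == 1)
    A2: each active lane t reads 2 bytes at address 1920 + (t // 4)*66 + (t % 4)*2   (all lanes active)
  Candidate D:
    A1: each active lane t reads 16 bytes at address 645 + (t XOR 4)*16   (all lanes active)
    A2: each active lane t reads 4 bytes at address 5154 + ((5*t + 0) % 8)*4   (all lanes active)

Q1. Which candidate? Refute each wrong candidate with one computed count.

A: A1 gives 2 transactions, not 3
B: A2 gives 1 transaction, not 2
C: A1 gives 2 transactions, not 3
D: all counts match (3,2)

Answer: D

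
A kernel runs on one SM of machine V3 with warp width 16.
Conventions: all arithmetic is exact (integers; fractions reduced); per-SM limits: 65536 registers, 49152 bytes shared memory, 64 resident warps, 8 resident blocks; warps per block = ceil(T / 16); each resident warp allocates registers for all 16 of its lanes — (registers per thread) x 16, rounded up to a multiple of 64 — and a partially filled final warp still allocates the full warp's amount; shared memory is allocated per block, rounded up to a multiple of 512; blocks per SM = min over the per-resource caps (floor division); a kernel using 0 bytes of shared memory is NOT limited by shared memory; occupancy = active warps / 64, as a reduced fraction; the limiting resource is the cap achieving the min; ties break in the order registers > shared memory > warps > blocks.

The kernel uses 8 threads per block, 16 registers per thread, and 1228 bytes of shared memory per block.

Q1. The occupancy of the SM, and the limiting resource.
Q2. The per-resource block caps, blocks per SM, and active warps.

Answer: occupancy 1/8, limited by blocks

registers: 256 blocks
shared memory: 32 blocks
warps: 64 blocks
blocks: 8 blocks

Answer: 8 blocks, 8 active warps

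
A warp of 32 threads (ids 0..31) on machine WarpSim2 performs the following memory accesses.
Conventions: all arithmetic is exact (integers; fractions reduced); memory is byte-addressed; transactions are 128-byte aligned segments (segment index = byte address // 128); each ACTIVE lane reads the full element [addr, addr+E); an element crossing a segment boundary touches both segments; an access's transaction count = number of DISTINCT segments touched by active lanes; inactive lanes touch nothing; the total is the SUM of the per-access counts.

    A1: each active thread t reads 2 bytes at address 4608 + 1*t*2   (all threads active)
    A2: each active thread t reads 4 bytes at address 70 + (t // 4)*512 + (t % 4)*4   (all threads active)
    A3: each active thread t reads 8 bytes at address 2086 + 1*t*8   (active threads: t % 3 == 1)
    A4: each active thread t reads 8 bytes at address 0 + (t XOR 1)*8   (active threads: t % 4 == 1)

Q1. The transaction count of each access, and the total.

A1: 1 transaction
A2: 8 transactions
A3: 3 transactions
A4: 2 transactions

Answer: 1,8,3,2; total 14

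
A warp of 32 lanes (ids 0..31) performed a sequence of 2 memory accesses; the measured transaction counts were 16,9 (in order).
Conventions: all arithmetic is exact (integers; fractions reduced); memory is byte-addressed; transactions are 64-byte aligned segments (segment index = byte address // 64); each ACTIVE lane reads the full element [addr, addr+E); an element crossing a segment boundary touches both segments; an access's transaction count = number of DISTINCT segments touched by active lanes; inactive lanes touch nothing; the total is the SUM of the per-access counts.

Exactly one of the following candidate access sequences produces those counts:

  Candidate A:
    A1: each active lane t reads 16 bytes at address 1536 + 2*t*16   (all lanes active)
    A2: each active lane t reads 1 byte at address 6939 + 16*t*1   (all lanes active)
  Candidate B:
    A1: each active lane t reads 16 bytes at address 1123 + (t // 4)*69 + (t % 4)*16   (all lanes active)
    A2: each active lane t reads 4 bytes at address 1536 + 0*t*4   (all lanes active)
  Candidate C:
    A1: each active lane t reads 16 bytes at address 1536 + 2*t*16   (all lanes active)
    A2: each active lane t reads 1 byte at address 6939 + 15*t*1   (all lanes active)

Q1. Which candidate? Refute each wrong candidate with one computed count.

B: A1 gives 10 transactions, not 16
C: A2 gives 8 transactions, not 9
A: all counts match (16,9)

Answer: A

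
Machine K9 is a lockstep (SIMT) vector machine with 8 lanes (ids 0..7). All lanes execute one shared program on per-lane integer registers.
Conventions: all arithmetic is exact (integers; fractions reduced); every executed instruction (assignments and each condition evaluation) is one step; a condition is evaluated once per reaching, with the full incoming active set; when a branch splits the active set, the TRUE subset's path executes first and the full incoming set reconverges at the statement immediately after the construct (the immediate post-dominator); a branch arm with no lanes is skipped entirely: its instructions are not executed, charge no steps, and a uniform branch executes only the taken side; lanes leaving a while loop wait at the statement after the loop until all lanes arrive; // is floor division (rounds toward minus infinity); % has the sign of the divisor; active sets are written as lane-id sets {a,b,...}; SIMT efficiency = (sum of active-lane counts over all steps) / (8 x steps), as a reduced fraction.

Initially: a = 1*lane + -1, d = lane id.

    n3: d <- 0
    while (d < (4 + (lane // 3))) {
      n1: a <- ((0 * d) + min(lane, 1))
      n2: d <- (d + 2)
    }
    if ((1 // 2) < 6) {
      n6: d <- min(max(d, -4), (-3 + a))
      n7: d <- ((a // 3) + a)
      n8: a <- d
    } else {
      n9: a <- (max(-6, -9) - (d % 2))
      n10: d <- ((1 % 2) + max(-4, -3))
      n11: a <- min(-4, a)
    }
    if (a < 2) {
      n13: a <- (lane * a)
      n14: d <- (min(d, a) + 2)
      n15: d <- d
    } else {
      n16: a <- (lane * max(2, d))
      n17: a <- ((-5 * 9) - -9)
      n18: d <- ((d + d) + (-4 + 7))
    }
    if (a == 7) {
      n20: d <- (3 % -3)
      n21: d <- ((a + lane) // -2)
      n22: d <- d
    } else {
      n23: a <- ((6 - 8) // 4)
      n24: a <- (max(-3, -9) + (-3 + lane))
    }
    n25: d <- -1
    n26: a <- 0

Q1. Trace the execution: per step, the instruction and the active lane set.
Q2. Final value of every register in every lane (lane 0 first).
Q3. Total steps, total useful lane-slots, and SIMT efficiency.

step 0: d <- 0                       {0,1,2,3,4,5,6,7}
step 1: eval (d < (4 + (lane // 3))) {0,1,2,3,4,5,6,7}
step 2: a <- ((0 * d) + min(lane, 1)) {0,1,2,3,4,5,6,7}
step 3: d <- (d + 2)                 {0,1,2,3,4,5,6,7}
step 4: eval (d < (4 + (lane // 3))) {0,1,2,3,4,5,6,7}
step 5: a <- ((0 * d) + min(lane, 1)) {0,1,2,3,4,5,6,7}
step 6: d <- (d + 2)                 {0,1,2,3,4,5,6,7}
step 7: eval (d < (4 + (lane // 3))) {0,1,2,3,4,5,6,7}
step 8: a <- ((0 * d) + min(lane, 1)) {3,4,5,6,7}
step 9: d <- (d + 2)                 {3,4,5,6,7}
step 10: eval (d < (4 + (lane // 3))) {3,4,5,6,7}
step 11: eval ((1 // 2) < 6)          {0,1,2,3,4,5,6,7}
step 12: d <- min(max(d, -4), (-3 + a)) {0,1,2,3,4,5,6,7}
step 13: d <- ((a // 3) + a)          {0,1,2,3,4,5,6,7}
step 14: a <- d                       {0,1,2,3,4,5,6,7}
step 15: eval (a < 2)                 {0,1,2,3,4,5,6,7}
step 16: a <- (lane * a)              {0,1,2,3,4,5,6,7}
step 17: d <- (min(d, a) + 2)         {0,1,2,3,4,5,6,7}
step 18: d <- d                       {0,1,2,3,4,5,6,7}
step 19: eval (a == 7)                {0,1,2,3,4,5,6,7}
step 20: d <- (3 % -3)                {7}
step 21: d <- ((a + lane) // -2)      {7}
step 22: d <- d                       {7}
step 23: a <- ((6 - 8) // 4)          {0,1,2,3,4,5,6}
step 24: a <- (max(-3, -9) + (-3 + lane)) {0,1,2,3,4,5,6}
step 25: d <- -1                      {0,1,2,3,4,5,6,7}
step 26: a <- 0                       {0,1,2,3,4,5,6,7}

Answer: 27 steps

a: 0,0,0,0,0,0,0,0
d: -1,-1,-1,-1,-1,-1,-1,-1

steps = 27; useful = 184; efficiency = 184/216 = 23/27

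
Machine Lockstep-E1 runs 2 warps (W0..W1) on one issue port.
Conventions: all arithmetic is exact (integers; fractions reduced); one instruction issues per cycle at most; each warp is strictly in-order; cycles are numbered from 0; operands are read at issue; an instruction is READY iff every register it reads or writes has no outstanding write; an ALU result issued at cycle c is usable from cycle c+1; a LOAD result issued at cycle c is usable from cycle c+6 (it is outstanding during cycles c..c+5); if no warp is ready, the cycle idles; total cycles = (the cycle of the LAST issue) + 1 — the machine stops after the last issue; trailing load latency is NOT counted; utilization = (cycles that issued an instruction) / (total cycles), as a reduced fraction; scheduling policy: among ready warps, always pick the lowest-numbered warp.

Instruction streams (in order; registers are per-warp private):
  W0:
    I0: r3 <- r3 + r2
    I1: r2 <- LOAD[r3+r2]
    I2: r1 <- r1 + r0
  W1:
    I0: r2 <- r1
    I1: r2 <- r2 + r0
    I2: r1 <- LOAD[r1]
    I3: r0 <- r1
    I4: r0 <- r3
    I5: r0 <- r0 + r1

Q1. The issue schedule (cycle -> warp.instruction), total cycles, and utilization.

cycle 0: W0.I0
cycle 1: W0.I1
cycle 2: W0.I2
cycle 3: W1.I0
cycle 4: W1.I1
cycle 5: W1.I2
cycle 6: idle
cycle 7: idle
cycle 8: idle
cycle 9: idle
cycle 10: idle
cycle 11: W1.I3
cycle 12: W1.I4
cycle 13: W1.I5

Answer: 14 cycles, utilization 9/14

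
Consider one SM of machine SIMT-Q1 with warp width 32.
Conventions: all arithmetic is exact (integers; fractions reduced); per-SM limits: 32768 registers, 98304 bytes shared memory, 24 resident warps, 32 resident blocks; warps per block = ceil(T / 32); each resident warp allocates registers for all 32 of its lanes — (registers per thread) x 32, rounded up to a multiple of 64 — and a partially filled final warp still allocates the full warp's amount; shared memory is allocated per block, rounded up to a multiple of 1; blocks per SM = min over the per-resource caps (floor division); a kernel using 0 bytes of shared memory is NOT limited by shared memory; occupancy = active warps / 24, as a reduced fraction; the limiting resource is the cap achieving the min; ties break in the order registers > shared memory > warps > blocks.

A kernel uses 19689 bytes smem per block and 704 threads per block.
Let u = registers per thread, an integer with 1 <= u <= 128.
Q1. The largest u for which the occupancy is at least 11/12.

Answer: u = 46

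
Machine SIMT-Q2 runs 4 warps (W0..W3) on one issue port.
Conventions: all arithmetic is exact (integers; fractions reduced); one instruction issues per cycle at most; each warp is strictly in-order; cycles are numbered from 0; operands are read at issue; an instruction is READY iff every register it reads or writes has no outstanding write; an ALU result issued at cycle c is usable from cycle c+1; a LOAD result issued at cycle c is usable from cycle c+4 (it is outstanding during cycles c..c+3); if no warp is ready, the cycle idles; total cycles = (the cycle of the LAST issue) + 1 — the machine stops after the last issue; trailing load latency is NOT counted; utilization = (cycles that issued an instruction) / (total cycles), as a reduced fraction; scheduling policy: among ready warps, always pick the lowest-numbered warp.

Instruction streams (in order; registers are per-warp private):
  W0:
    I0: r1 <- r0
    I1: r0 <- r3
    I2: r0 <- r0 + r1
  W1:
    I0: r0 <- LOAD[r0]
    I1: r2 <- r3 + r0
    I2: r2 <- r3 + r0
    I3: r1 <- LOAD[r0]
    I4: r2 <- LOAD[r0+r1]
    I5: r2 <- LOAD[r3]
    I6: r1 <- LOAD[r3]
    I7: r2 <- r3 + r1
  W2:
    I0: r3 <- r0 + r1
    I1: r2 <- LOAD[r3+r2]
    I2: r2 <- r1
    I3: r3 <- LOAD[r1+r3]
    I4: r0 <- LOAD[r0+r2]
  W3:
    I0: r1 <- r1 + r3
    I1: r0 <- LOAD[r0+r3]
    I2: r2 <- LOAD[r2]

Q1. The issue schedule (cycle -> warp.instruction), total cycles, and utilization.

cycle 0: W0.I0
cycle 1: W0.I1
cycle 2: W0.I2
cycle 3: W1.I0
cycle 4: W2.I0
cycle 5: W2.I1
cycle 6: W3.I0
cycle 7: W1.I1
cycle 8: W1.I2
cycle 9: W1.I3
cycle 10: W2.I2
cycle 11: W2.I3
cycle 12: W2.I4
cycle 13: W1.I4
cycle 14: W3.I1
cycle 15: W3.I2
cycle 16: idle
cycle 17: W1.I5
cycle 18: W1.I6
cycle 19: idle
cycle 20: idle
cycle 21: idle
cycle 22: W1.I7

Answer: 23 cycles, utilization 19/23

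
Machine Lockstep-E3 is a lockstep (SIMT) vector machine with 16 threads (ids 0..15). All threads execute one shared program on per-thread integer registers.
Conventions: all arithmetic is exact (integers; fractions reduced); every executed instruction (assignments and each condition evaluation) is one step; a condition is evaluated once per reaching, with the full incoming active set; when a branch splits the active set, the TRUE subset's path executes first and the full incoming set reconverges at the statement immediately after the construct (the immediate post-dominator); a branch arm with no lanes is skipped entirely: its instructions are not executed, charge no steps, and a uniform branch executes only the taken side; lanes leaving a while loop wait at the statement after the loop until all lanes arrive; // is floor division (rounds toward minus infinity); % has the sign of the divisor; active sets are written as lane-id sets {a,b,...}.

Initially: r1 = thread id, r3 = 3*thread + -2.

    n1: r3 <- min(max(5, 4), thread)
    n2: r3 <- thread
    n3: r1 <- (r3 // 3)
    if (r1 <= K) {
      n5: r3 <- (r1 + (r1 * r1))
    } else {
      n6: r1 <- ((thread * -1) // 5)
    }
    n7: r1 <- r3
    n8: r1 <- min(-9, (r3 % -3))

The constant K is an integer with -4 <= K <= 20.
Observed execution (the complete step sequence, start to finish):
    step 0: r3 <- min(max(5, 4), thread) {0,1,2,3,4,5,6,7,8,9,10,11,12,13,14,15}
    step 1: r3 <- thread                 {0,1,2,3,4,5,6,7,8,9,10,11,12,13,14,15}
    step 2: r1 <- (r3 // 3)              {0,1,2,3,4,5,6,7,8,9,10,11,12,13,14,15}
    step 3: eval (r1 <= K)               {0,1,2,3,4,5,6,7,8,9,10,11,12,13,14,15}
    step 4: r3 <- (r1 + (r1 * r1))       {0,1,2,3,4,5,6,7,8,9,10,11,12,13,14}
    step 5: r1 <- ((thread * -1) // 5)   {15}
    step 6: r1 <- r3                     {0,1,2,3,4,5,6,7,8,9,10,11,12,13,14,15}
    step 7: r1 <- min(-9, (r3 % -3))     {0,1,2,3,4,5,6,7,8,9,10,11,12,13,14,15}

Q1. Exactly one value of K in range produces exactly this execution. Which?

Answer: K = 4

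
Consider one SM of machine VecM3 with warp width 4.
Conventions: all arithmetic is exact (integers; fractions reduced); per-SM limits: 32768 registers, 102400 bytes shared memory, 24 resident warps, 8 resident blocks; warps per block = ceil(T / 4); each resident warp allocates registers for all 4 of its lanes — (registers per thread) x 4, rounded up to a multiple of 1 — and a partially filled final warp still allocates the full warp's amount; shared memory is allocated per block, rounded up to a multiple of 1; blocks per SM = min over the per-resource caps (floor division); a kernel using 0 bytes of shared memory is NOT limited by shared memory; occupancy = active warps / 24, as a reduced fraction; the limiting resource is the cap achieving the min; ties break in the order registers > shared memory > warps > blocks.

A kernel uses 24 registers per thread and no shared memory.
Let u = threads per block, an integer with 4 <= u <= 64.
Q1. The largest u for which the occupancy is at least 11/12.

Answer: u = 48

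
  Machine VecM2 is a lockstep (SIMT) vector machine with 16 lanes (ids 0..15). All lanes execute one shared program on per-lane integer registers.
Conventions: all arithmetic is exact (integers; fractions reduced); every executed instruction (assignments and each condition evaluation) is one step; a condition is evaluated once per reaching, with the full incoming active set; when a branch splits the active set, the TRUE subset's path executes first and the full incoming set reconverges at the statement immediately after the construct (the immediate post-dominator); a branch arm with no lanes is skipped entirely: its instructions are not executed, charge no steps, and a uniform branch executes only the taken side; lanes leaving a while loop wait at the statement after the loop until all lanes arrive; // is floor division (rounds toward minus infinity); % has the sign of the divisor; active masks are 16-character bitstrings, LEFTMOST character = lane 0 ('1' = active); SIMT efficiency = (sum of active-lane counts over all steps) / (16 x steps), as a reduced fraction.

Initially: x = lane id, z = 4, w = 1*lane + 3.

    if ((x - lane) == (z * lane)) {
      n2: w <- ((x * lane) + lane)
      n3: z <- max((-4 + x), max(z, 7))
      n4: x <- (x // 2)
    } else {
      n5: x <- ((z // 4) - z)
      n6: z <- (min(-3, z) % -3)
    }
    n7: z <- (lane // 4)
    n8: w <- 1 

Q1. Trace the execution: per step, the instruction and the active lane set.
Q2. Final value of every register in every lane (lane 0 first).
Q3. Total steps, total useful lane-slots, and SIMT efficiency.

step 0: eval ((x - lane) == (z * lane)) 1111111111111111
step 1: w <- ((x * lane) + lane)     1000000000000000
step 2: z <- max((-4 + x), max(z, 7)) 1000000000000000
step 3: x <- (x // 2)                1000000000000000
step 4: x <- ((z // 4) - z)          0111111111111111
step 5: z <- (min(-3, z) % -3)       0111111111111111
step 6: z <- (lane // 4)             1111111111111111
step 7: w <- 1                       1111111111111111

Answer: 8 steps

x: 0,-3,-3,-3,-3,-3,-3,-3,-3,-3,-3,-3,-3,-3,-3,-3
z: 0,0,0,0,1,1,1,1,2,2,2,2,3,3,3,3
w: 1,1,1,1,1,1,1,1,1,1,1,1,1,1,1,1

steps = 8; useful = 81; efficiency = 81/128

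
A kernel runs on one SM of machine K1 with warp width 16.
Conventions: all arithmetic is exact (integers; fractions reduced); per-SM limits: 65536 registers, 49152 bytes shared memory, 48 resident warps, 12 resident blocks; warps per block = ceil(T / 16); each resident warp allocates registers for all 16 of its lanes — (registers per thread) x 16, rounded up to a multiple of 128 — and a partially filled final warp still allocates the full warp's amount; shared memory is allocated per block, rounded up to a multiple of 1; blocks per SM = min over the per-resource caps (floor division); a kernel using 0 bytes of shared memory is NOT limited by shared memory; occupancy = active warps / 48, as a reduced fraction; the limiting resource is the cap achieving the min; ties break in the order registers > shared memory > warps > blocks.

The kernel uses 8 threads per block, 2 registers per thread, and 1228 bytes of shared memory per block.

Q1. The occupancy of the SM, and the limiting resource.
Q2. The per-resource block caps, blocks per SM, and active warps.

Answer: occupancy 1/4, limited by blocks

registers: 512 blocks
shared memory: 40 blocks
warps: 48 blocks
blocks: 12 blocks

Answer: 12 blocks, 12 active warps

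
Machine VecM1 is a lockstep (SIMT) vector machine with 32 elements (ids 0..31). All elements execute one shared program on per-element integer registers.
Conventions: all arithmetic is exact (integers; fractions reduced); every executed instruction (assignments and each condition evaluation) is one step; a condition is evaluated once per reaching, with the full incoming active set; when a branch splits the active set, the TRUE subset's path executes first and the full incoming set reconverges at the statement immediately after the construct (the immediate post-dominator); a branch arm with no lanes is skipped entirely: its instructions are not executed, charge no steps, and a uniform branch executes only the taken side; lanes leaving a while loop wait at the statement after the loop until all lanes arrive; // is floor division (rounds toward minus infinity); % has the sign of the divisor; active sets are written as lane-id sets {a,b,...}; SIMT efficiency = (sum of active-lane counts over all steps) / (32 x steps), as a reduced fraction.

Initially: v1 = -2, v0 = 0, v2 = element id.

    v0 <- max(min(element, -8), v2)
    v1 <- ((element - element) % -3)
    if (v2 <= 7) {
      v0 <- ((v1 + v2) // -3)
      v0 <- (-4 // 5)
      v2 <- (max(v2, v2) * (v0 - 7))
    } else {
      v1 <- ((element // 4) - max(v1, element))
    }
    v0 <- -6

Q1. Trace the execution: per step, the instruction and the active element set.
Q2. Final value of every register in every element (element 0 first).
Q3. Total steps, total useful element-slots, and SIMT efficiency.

step 0: v0 <- max(min(element, -8), v2) {0,1,2,3,4,5,6,7,8,9,10,11,12,13,14,15,16,17,18,19,20,21,22,23,24,25,26,27,28,29,30,31}
step 1: v1 <- ((element - element) % -3) {0,1,2,3,4,5,6,7,8,9,10,11,12,13,14,15,16,17,18,19,20,21,22,23,24,25,26,27,28,29,30,31}
step 2: eval (v2 <= 7)               {0,1,2,3,4,5,6,7,8,9,10,11,12,13,14,15,16,17,18,19,20,21,22,23,24,25,26,27,28,29,30,31}
step 3: v0 <- ((v1 + v2) // -3)      {0,1,2,3,4,5,6,7}
step 4: v0 <- (-4 // 5)              {0,1,2,3,4,5,6,7}
step 5: v2 <- (max(v2, v2) * (v0 - 7)) {0,1,2,3,4,5,6,7}
step 6: v1 <- ((element // 4) - max(v1, element)) {8,9,10,11,12,13,14,15,16,17,18,19,20,21,22,23,24,25,26,27,28,29,30,31}
step 7: v0 <- -6                     {0,1,2,3,4,5,6,7,8,9,10,11,12,13,14,15,16,17,18,19,20,21,22,23,24,25,26,27,28,29,30,31}

Answer: 8 steps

v1: 0,0,0,0,0,0,0,0,-6,-7,-8,-9,-9,-10,-11,-12,-12,-13,-14,-15,-15,-16,-17,-18,-18,-19,-20,-21,-21,-22,-23,-24
v0: -6,-6,-6,-6,-6,-6,-6,-6,-6,-6,-6,-6,-6,-6,-6,-6,-6,-6,-6,-6,-6,-6,-6,-6,-6,-6,-6,-6,-6,-6,-6,-6
v2: 0,-8,-16,-24,-32,-40,-48,-56,8,9,10,11,12,13,14,15,16,17,18,19,20,21,22,23,24,25,26,27,28,29,30,31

steps = 8; useful = 176; efficiency = 176/256 = 11/16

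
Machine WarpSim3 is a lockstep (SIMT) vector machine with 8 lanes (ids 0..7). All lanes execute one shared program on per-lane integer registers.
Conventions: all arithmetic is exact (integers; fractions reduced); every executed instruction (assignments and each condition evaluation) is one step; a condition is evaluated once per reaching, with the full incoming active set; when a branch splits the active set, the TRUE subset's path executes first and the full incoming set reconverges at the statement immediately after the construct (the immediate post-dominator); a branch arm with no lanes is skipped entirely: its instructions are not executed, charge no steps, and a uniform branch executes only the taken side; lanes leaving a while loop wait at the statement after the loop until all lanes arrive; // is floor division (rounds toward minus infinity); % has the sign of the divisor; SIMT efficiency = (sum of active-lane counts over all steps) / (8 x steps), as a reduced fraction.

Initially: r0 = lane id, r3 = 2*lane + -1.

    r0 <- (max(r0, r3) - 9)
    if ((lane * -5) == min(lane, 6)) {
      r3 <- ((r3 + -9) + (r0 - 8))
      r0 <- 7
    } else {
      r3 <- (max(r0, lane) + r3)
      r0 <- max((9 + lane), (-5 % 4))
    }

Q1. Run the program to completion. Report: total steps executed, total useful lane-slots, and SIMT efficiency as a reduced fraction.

Answer: 6 steps, 32 useful, 2/3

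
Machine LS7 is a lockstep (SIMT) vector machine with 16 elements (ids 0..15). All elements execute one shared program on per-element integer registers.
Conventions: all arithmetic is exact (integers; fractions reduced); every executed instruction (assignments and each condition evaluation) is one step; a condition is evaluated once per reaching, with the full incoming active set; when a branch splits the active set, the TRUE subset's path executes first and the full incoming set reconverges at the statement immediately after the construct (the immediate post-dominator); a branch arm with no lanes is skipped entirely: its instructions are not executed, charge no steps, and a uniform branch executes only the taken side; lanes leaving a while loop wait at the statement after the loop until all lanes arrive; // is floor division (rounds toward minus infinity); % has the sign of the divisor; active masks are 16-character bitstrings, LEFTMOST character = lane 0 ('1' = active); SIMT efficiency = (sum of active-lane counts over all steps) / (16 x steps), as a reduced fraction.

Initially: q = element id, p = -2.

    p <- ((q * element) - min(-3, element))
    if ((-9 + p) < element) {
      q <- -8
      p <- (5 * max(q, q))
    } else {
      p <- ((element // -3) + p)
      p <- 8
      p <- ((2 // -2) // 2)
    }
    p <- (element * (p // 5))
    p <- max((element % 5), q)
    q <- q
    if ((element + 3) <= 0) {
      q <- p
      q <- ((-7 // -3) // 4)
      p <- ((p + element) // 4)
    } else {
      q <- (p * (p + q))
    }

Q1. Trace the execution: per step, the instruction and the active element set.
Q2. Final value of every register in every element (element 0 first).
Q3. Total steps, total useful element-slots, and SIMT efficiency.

step 0: p <- ((q * element) - min(-3, element)) 1111111111111111
step 1: eval ((-9 + p) < element)    1111111111111111
step 2: q <- -8                      1110000000000000
step 3: p <- (5 * max(q, q))         1110000000000000
step 4: p <- ((element // -3) + p)   0001111111111111
step 5: p <- 8                       0001111111111111
step 6: p <- ((2 // -2) // 2)        0001111111111111
step 7: p <- (element * (p // 5))    1111111111111111
step 8: p <- max((element % 5), q)   1111111111111111
step 9: q <- q                       1111111111111111
step 10: eval ((element + 3) <= 0)    1111111111111111
step 11: q <- (p * (p + q))           1111111111111111

Answer: 12 steps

q: 0,-7,-12,18,32,50,72,98,128,162,200,242,288,338,392,450
p: 0,1,2,3,4,5,6,7,8,9,10,11,12,13,14,15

steps = 12; useful = 157; efficiency = 157/192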